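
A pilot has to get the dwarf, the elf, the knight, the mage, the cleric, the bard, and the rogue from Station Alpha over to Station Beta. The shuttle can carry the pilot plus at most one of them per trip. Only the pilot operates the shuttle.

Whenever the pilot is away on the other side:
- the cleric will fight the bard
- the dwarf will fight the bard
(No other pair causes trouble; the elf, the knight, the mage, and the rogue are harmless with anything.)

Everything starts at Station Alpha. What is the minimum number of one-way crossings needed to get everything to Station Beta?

Counting alone: the pilot can take at most 1 across per trip to Station Beta, so moving all 7 needs at least 7 loaded trips out, with a return between consecutive ones — at least 13 crossings.
The safety rule pushes this higher. Following every safe sequence of crossings, the most of the 7 that can be at Station Beta as the shuttle arrives there on crossing 13 is 6 — never all 7.
So no plan with fewer than 15 crossings exists, and this one achieves 15:
1. Pilot goes to Station Beta with the bard.  [Station Alpha: the cleric, the dwarf, the elf, the knight, the mage, the rogue | Station Beta: the bard]
2. Pilot goes back to Station Alpha alone.  [Station Alpha: the cleric, the dwarf, the elf, the knight, the mage, the rogue | Station Beta: the bard]
3. Pilot goes to Station Beta with the dwarf.  [Station Alpha: the cleric, the elf, the knight, the mage, the rogue | Station Beta: the bard, the dwarf]
4. Pilot goes back to Station Alpha with the bard.  [Station Alpha: the bard, the cleric, the elf, the knight, the mage, the rogue | Station Beta: the dwarf]
5. Pilot goes to Station Beta with the cleric.  [Station Alpha: the bard, the elf, the knight, the mage, the rogue | Station Beta: the cleric, the dwarf]
6. Pilot goes back to Station Alpha alone.  [Station Alpha: the bard, the elf, the knight, the mage, the rogue | Station Beta: the cleric, the dwarf]
7. Pilot goes to Station Beta with the elf.  [Station Alpha: the bard, the knight, the mage, the rogue | Station Beta: the cleric, the dwarf, the elf]
8. Pilot goes back to Station Alpha alone.  [Station Alpha: the bard, the knight, the mage, the rogue | Station Beta: the cleric, the dwarf, the elf]
9. Pilot goes to Station Beta with the knight.  [Station Alpha: the bard, the mage, the rogue | Station Beta: the cleric, the dwarf, the elf, the knight]
10. Pilot goes back to Station Alpha alone.  [Station Alpha: the bard, the mage, the rogue | Station Beta: the cleric, the dwarf, the elf, the knight]
11. Pilot goes to Station Beta with the mage.  [Station Alpha: the bard, the rogue | Station Beta: the cleric, the dwarf, the elf, the knight, the mage]
12. Pilot goes back to Station Alpha alone.  [Station Alpha: the bard, the rogue | Station Beta: the cleric, the dwarf, the elf, the knight, the mage]
13. Pilot goes to Station Beta with the rogue.  [Station Alpha: the bard | Station Beta: the cleric, the dwarf, the elf, the knight, the mage, the rogue]
14. Pilot goes back to Station Alpha alone.  [Station Alpha: the bard | Station Beta: the cleric, the dwarf, the elf, the knight, the mage, the rogue]
15. Pilot goes to Station Beta with the bard.  [Station Alpha: — | Station Beta: the bard, the cleric, the dwarf, the elf, the knight, the mage, the rogue]

15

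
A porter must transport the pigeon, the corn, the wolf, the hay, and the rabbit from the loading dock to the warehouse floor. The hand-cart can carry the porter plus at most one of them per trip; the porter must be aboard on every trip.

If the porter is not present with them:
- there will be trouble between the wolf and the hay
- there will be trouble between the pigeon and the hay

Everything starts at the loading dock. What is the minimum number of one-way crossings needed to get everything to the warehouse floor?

11

Counting alone: the porter can take at most 1 across per trip to the warehouse floor, so moving all 5 needs at least 5 loaded trips out, with a return between consecutive ones — at least 9 crossings.
The safety rule pushes this higher. Following every safe sequence of crossings, the most of the 5 that can be at the warehouse floor as the hand-cart arrives there on crossing 9 is 4 — never all 5.
So no plan with fewer than 11 crossings exists, and this one achieves 11:
1. Porter goes to the warehouse floor with the hay.
2. Porter goes back to the loading dock alone.
3. Porter goes to the warehouse floor with the pigeon.
4. Porter goes back to the loading dock with the hay.
5. Porter goes to the warehouse floor with the wolf.
6. Porter goes back to the loading dock alone.
7. Porter goes to the warehouse floor with the corn.
8. Porter goes back to the loading dock alone.
9. Porter goes to the warehouse floor with the rabbit.
10. Porter goes back to the loading dock alone.
11. Porter goes to the warehouse floor with the hay.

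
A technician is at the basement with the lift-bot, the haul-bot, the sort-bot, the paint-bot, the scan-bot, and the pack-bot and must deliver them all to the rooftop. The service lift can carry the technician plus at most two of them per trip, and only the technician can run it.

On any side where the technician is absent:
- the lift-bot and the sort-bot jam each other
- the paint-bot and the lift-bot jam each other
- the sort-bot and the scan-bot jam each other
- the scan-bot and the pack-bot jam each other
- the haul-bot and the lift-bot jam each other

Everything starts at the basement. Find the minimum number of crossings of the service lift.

7

Counting alone: the technician can take at most 2 across per trip to the rooftop, so moving all 6 needs at least 3 loaded trips out, with a return between consecutive ones — at least 5 crossings.
The safety rule pushes this higher. Following every safe sequence of crossings, the most of the 6 that can be at the rooftop as the service lift arrives there on crossing 5 is 5 — never all 6.
So no plan with fewer than 7 crossings exists, and this one achieves 7:
1. Technician goes to the rooftop with the lift-bot and the scan-bot.  [the basement: the haul-bot, the pack-bot, the paint-bot, the sort-bot | the rooftop: the lift-bot, the scan-bot]
2. Technician goes back to the basement alone.  [the basement: the haul-bot, the pack-bot, the paint-bot, the sort-bot | the rooftop: the lift-bot, the scan-bot]
3. Technician goes to the rooftop with the haul-bot and the sort-bot.  [the basement: the pack-bot, the paint-bot | the rooftop: the haul-bot, the lift-bot, the scan-bot, the sort-bot]
4. Technician goes back to the basement with the lift-bot and the scan-bot.  [the basement: the lift-bot, the pack-bot, the paint-bot, the scan-bot | the rooftop: the haul-bot, the sort-bot]
5. Technician goes to the rooftop with the pack-bot and the paint-bot.  [the basement: the lift-bot, the scan-bot | the rooftop: the haul-bot, the pack-bot, the paint-bot, the sort-bot]
6. Technician goes back to the basement alone.  [the basement: the lift-bot, the scan-bot | the rooftop: the haul-bot, the pack-bot, the paint-bot, the sort-bot]
7. Technician goes to the rooftop with the lift-bot and the scan-bot.  [the basement: — | the rooftop: the haul-bot, the lift-bot, the pack-bot, the paint-bot, the scan-bot, the sort-bot]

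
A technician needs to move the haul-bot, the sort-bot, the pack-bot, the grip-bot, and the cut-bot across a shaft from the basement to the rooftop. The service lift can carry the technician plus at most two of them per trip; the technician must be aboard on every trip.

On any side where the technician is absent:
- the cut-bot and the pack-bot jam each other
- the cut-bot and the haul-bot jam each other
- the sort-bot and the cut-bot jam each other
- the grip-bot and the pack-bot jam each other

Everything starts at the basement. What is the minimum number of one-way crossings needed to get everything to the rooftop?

Counting alone: the technician can take at most 2 across per trip to the rooftop, so moving all 5 needs at least 3 loaded trips out, with a return between consecutive ones — at least 5 crossings.
The plan below uses exactly 5 crossings, so it is optimal:
1. Technician goes to the rooftop with the cut-bot and the pack-bot.
2. Technician goes back to the basement with the cut-bot.
3. Technician goes to the rooftop with the haul-bot and the sort-bot.
4. Technician goes back to the basement alone.
5. Technician goes to the rooftop with the cut-bot and the grip-bot.

5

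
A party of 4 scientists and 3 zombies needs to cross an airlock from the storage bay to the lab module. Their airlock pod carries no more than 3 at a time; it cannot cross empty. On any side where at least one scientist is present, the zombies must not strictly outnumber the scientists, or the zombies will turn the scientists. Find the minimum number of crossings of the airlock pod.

Counting alone: each trip to the lab module takes at most 3 across and each return brings at least 1 back, so after t trips out (and t−1 returns) at most 3t − (t−1) of the 7 are across; that first reaches 7 at t = 3, so at least 5 crossings are needed.
The plan below uses exactly 5 crossings, so it is optimal:
1. 3 zombies → the lab module.  (the storage bay: 4S 0Z; the lab module: 0S 3Z)
2. 1 zombie ← the storage bay.  (the storage bay: 4S 1Z; the lab module: 0S 2Z)
3. 3 scientists → the lab module.  (the storage bay: 1S 1Z; the lab module: 3S 2Z)
4. 1 scientist ← the storage bay.  (the storage bay: 2S 1Z; the lab module: 2S 2Z)
5. 2 scientists and 1 zombie → the lab module.  (the storage bay: 0S 0Z; the lab module: 4S 3Z)

5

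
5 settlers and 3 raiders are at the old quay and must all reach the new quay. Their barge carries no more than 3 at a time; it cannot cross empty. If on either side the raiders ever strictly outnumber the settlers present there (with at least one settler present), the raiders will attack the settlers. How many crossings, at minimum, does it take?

7

Counting alone: each trip to the new quay takes at most 3 across and each return brings at least 1 back, so after t trips out (and t−1 returns) at most 3t − (t−1) of the 8 are across; that first reaches 8 at t = 4, so at least 7 crossings are needed.
The plan below uses exactly 7 crossings, so it is optimal:
1. 2 raiders → the new quay.  (the old quay: 5S 1R; the new quay: 0S 2R)
2. 1 raider ← the old quay.  (the old quay: 5S 2R; the new quay: 0S 1R)
3. 2 settlers and 1 raider → the new quay.  (the old quay: 3S 1R; the new quay: 2S 2R)
4. 1 raider ← the old quay.  (the old quay: 3S 2R; the new quay: 2S 1R)
5. 1 settler and 2 raiders → the new quay.  (the old quay: 2S 0R; the new quay: 3S 3R)
6. 1 raider ← the old quay.  (the old quay: 2S 1R; the new quay: 3S 2R)
7. 2 settlers and 1 raider → the new quay.  (the old quay: 0S 0R; the new quay: 5S 3R)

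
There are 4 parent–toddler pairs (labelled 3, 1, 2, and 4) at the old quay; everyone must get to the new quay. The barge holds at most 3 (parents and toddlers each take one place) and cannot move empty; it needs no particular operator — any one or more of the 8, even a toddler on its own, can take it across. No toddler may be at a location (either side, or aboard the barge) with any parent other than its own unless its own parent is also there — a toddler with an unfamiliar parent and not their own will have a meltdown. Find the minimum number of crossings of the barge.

Counting alone: each trip to the new quay takes at most 3 across and each return brings at least 1 back, so after t trips out (and t−1 returns) at most 3t − (t−1) of the 8 are across; that first reaches 8 at t = 4, so at least 7 crossings are needed.
The safety rule pushes this higher. Following every safe sequence of crossings, the most of the 8 that can be at the new quay as the barge arrives there on crossing 7 is 7 — never all 8.
So no plan with fewer than 9 crossings exists, and this one achieves 9:
1. parent 3 and toddler 3 cross → the new quay.
2. parent 3 crosses ← the old quay.
3. parent 1, parent 3, and toddler 1 cross → the new quay.
4. parent 3 and toddler 3 cross ← the old quay.
5. parent 2, parent 3, and parent 4 cross → the new quay.
6. toddler 1 crosses ← the old quay.
7. toddler 1 and toddler 3 cross → the new quay.
8. toddler 3 crosses ← the old quay.
9. toddler 2, toddler 3, and toddler 4 cross → the new quay.

9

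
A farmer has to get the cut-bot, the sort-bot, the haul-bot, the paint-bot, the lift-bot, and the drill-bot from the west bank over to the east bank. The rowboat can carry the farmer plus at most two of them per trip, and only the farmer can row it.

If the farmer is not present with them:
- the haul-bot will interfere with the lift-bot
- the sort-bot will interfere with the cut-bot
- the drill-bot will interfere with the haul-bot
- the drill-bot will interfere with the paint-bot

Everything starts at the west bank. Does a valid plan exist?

No

Whatever the first load, the items left behind include a forbidden pair without the farmer. No opening move is safe, so no plan exists.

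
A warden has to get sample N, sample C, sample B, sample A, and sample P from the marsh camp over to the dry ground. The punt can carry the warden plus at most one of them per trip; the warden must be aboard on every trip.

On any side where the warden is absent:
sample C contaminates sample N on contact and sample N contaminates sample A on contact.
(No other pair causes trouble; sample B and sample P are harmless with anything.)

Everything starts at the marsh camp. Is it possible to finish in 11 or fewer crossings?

Yes — this plan uses 11 crossings (≤ 11):
1. Warden goes to the dry ground with sample N.  [the marsh camp: sample A, sample B, sample C, sample P | the dry ground: sample N]
2. Warden goes back to the marsh camp alone.  [the marsh camp: sample A, sample B, sample C, sample P | the dry ground: sample N]
3. Warden goes to the dry ground with sample C.  [the marsh camp: sample A, sample B, sample P | the dry ground: sample C, sample N]
4. Warden goes back to the marsh camp with sample N.  [the marsh camp: sample A, sample B, sample N, sample P | the dry ground: sample C]
5. Warden goes to the dry ground with sample A.  [the marsh camp: sample B, sample N, sample P | the dry ground: sample A, sample C]
6. Warden goes back to the marsh camp alone.  [the marsh camp: sample B, sample N, sample P | the dry ground: sample A, sample C]
7. Warden goes to the dry ground with sample B.  [the marsh camp: sample N, sample P | the dry ground: sample A, sample B, sample C]
8. Warden goes back to the marsh camp alone.  [the marsh camp: sample N, sample P | the dry ground: sample A, sample B, sample C]
9. Warden goes to the dry ground with sample P.  [the marsh camp: sample N | the dry ground: sample A, sample B, sample C, sample P]
10. Warden goes back to the marsh camp alone.  [the marsh camp: sample N | the dry ground: sample A, sample B, sample C, sample P]
11. Warden goes to the dry ground with sample N.  [the marsh camp: — | the dry ground: sample A, sample B, sample C, sample N, sample P]

Yes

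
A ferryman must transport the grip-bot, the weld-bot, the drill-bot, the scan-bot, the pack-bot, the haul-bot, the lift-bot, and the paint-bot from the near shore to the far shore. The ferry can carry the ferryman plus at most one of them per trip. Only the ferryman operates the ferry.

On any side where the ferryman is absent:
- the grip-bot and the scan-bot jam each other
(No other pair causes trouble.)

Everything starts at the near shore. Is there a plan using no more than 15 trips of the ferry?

Yes

Yes — this plan uses 15 crossings (≤ 15):
1. Ferryman goes to the far shore with the grip-bot.
2. Ferryman goes back to the near shore alone.
3. Ferryman goes to the far shore with the weld-bot.
4. Ferryman goes back to the near shore alone.
5. Ferryman goes to the far shore with the drill-bot.
6. Ferryman goes back to the near shore alone.
7. Ferryman goes to the far shore with the pack-bot.
8. Ferryman goes back to the near shore alone.
9. Ferryman goes to the far shore with the haul-bot.
10. Ferryman goes back to the near shore alone.
11. Ferryman goes to the far shore with the lift-bot.
12. Ferryman goes back to the near shore alone.
13. Ferryman goes to the far shore with the paint-bot.
14. Ferryman goes back to the near shore alone.
15. Ferryman goes to the far shore with the scan-bot.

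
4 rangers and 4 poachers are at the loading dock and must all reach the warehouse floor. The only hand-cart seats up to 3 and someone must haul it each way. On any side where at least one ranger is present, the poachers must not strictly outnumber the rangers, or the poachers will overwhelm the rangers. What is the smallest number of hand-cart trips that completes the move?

Counting alone: each trip to the warehouse floor takes at most 3 across and each return brings at least 1 back, so after t trips out (and t−1 returns) at most 3t − (t−1) of the 8 are across; that first reaches 8 at t = 4, so at least 7 crossings are needed.
The safety rule pushes this higher. Following every safe sequence of crossings, the most of the 8 that can be at the warehouse floor as the hand-cart arrives there on crossing 7 is 7 — never all 8.
So no plan with fewer than 9 crossings exists, and this one achieves 9:
1. 2 poachers → the warehouse floor.  (the loading dock: 4R 2P; the warehouse floor: 0R 2P)
2. 1 poacher ← the loading dock.  (the loading dock: 4R 3P; the warehouse floor: 0R 1P)
3. 3 poachers → the warehouse floor.  (the loading dock: 4R 0P; the warehouse floor: 0R 4P)
4. 1 poacher ← the loading dock.  (the loading dock: 4R 1P; the warehouse floor: 0R 3P)
5. 3 rangers → the warehouse floor.  (the loading dock: 1R 1P; the warehouse floor: 3R 3P)
6. 1 ranger and 1 poacher ← the loading dock.  (the loading dock: 2R 2P; the warehouse floor: 2R 2P)
7. 2 rangers → the warehouse floor.  (the loading dock: 0R 2P; the warehouse floor: 4R 2P)
8. 1 poacher ← the loading dock.  (the loading dock: 0R 3P; the warehouse floor: 4R 1P)
9. 3 poachers → the warehouse floor.  (the loading dock: 0R 0P; the warehouse floor: 4R 4P)

9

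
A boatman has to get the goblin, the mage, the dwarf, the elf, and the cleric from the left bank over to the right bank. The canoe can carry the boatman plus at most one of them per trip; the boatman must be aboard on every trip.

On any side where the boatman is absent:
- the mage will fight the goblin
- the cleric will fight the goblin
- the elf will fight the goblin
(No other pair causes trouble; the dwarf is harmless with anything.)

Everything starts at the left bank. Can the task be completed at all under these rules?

No

Following every safe sequence of crossings from the start, the most of the 5 that can be at the right bank as the canoe arrives there on crossings 1, 3, 5 is 1, 2, 3 respectively; the best ever achieved is 3 of 5.
From crossing 7 on, no configuration arises that was not already reachable earlier: only 18 distinct safe configurations (who is on which side, and where the canoe is) can ever be reached, none of them has everyone across, and every continuation just revisits them. So no valid plan exists.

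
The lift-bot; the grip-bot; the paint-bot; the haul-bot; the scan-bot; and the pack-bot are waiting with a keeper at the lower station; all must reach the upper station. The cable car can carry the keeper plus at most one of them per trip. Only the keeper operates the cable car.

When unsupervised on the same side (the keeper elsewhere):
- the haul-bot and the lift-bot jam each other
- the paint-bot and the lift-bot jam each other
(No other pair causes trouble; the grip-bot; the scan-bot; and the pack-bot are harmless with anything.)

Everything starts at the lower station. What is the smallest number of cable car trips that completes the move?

Counting alone: the keeper can take at most 1 across per trip to the upper station, so moving all 6 needs at least 6 loaded trips out, with a return between consecutive ones — at least 11 crossings.
The safety rule pushes this higher. Following every safe sequence of crossings, the most of the 6 that can be at the upper station as the cable car arrives there on crossing 11 is 5 — never all 6.
So no plan with fewer than 13 crossings exists, and this one achieves 13:
1. Keeper goes to the upper station with the lift-bot.  [the lower station: the grip-bot, the haul-bot, the pack-bot, the paint-bot, the scan-bot | the upper station: the lift-bot]
2. Keeper goes back to the lower station alone.  [the lower station: the grip-bot, the haul-bot, the pack-bot, the paint-bot, the scan-bot | the upper station: the lift-bot]
3. Keeper goes to the upper station with the grip-bot.  [the lower station: the haul-bot, the pack-bot, the paint-bot, the scan-bot | the upper station: the grip-bot, the lift-bot]
4. Keeper goes back to the lower station alone.  [the lower station: the haul-bot, the pack-bot, the paint-bot, the scan-bot | the upper station: the grip-bot, the lift-bot]
5. Keeper goes to the upper station with the paint-bot.  [the lower station: the haul-bot, the pack-bot, the scan-bot | the upper station: the grip-bot, the lift-bot, the paint-bot]
6. Keeper goes back to the lower station with the lift-bot.  [the lower station: the haul-bot, the lift-bot, the pack-bot, the scan-bot | the upper station: the grip-bot, the paint-bot]
7. Keeper goes to the upper station with the haul-bot.  [the lower station: the lift-bot, the pack-bot, the scan-bot | the upper station: the grip-bot, the haul-bot, the paint-bot]
8. Keeper goes back to the lower station alone.  [the lower station: the lift-bot, the pack-bot, the scan-bot | the upper station: the grip-bot, the haul-bot, the paint-bot]
9. Keeper goes to the upper station with the scan-bot.  [the lower station: the lift-bot, the pack-bot | the upper station: the grip-bot, the haul-bot, the paint-bot, the scan-bot]
10. Keeper goes back to the lower station alone.  [the lower station: the lift-bot, the pack-bot | the upper station: the grip-bot, the haul-bot, the paint-bot, the scan-bot]
11. Keeper goes to the upper station with the pack-bot.  [the lower station: the lift-bot | the upper station: the grip-bot, the haul-bot, the pack-bot, the paint-bot, the scan-bot]
12. Keeper goes back to the lower station alone.  [the lower station: the lift-bot | the upper station: the grip-bot, the haul-bot, the pack-bot, the paint-bot, the scan-bot]
13. Keeper goes to the upper station with the lift-bot.  [the lower station: — | the upper station: the grip-bot, the haul-bot, the lift-bot, the pack-bot, the paint-bot, the scan-bot]

13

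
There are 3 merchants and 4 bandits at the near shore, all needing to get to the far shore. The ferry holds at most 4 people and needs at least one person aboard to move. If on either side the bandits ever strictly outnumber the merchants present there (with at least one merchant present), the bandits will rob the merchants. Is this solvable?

The bandits already outnumber the merchants at the near shore before anyone moves, so the starting position itself is disallowed.

No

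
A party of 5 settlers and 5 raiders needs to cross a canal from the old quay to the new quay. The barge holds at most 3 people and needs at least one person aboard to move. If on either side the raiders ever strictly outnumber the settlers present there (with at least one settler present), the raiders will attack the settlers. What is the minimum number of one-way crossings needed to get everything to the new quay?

11

Counting alone: each trip to the new quay takes at most 3 across and each return brings at least 1 back, so after t trips out (and t−1 returns) at most 3t − (t−1) of the 10 are across; that first reaches 10 at t = 5, so at least 9 crossings are needed.
The safety rule pushes this higher. Following every safe sequence of crossings, the most of the 10 that can be at the new quay as the barge arrives there on crossing 9 is 9 — never all 10.
So no plan with fewer than 11 crossings exists, and this one achieves 11:
1. 2 raiders → the new quay.  (the old quay: 5S 3R; the new quay: 0S 2R)
2. 1 raider ← the old quay.  (the old quay: 5S 4R; the new quay: 0S 1R)
3. 3 raiders → the new quay.  (the old quay: 5S 1R; the new quay: 0S 4R)
4. 1 raider ← the old quay.  (the old quay: 5S 2R; the new quay: 0S 3R)
5. 3 settlers → the new quay.  (the old quay: 2S 2R; the new quay: 3S 3R)
6. 1 settler and 1 raider ← the old quay.  (the old quay: 3S 3R; the new quay: 2S 2R)
7. 3 settlers → the new quay.  (the old quay: 0S 3R; the new quay: 5S 2R)
8. 1 raider ← the old quay.  (the old quay: 0S 4R; the new quay: 5S 1R)
9. 2 raiders → the new quay.  (the old quay: 0S 2R; the new quay: 5S 3R)
10. 1 raider ← the old quay.  (the old quay: 0S 3R; the new quay: 5S 2R)
11. 3 raiders → the new quay.  (the old quay: 0S 0R; the new quay: 5S 5R)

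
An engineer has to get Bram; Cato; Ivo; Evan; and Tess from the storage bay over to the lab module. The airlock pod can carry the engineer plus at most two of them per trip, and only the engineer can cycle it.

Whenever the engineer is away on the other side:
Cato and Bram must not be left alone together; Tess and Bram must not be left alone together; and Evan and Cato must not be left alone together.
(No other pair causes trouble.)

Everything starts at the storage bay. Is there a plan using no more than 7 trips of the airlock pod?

Yes — this plan uses 5 crossings (≤ 7):
1. Engineer goes to the lab module with Bram and Cato.  [the storage bay: Evan, Ivo, Tess | the lab module: Bram, Cato]
2. Engineer goes back to the storage bay with Bram.  [the storage bay: Bram, Evan, Ivo, Tess | the lab module: Cato]
3. Engineer goes to the lab module with Ivo and Tess.  [the storage bay: Bram, Evan | the lab module: Cato, Ivo, Tess]
4. Engineer goes back to the storage bay alone.  [the storage bay: Bram, Evan | the lab module: Cato, Ivo, Tess]
5. Engineer goes to the lab module with Bram and Evan.  [the storage bay: — | the lab module: Bram, Cato, Evan, Ivo, Tess]

Yes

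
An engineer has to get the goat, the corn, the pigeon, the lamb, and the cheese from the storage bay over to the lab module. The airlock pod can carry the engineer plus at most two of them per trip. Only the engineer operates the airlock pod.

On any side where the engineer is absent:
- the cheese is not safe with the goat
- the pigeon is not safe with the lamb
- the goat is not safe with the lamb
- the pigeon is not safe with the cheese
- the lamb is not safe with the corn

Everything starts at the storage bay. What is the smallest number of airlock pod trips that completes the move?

7

Counting alone: the engineer can take at most 2 across per trip to the lab module, so moving all 5 needs at least 3 loaded trips out, with a return between consecutive ones — at least 5 crossings.
The safety rule pushes this higher. Following every safe sequence of crossings, the most of the 5 that can be at the lab module as the airlock pod arrives there on crossing 5 is 4 — never all 5.
So no plan with fewer than 7 crossings exists, and this one achieves 7:
1. Engineer goes to the lab module with the cheese and the lamb.
2. Engineer goes back to the storage bay alone.
3. Engineer goes to the lab module with the goat.
4. Engineer goes back to the storage bay with the cheese and the lamb.
5. Engineer goes to the lab module with the corn and the pigeon.
6. Engineer goes back to the storage bay alone.
7. Engineer goes to the lab module with the cheese and the lamb.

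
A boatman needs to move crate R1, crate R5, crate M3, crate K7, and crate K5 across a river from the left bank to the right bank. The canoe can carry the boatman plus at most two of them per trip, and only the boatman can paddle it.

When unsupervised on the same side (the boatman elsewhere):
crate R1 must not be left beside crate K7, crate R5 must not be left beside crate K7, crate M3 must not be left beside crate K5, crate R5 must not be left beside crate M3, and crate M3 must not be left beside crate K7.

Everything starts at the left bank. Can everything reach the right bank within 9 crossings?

Yes

Yes — this plan uses 7 crossings (≤ 9):
1. Boatman goes to the right bank with crate K7 and crate M3.  [the left bank: crate K5, crate R1, crate R5 | the right bank: crate K7, crate M3]
2. Boatman goes back to the left bank with crate M3.  [the left bank: crate K5, crate M3, crate R1, crate R5 | the right bank: crate K7]
3. Boatman goes to the right bank with crate M3 and crate R1.  [the left bank: crate K5, crate R5 | the right bank: crate K7, crate M3, crate R1]
4. Boatman goes back to the left bank with crate K7.  [the left bank: crate K5, crate K7, crate R5 | the right bank: crate M3, crate R1]
5. Boatman goes to the right bank with crate K5 and crate R5.  [the left bank: crate K7 | the right bank: crate K5, crate M3, crate R1, crate R5]
6. Boatman goes back to the left bank with crate M3.  [the left bank: crate K7, crate M3 | the right bank: crate K5, crate R1, crate R5]
7. Boatman goes to the right bank with crate K7 and crate M3.  [the left bank: — | the right bank: crate K5, crate K7, crate M3, crate R1, crate R5]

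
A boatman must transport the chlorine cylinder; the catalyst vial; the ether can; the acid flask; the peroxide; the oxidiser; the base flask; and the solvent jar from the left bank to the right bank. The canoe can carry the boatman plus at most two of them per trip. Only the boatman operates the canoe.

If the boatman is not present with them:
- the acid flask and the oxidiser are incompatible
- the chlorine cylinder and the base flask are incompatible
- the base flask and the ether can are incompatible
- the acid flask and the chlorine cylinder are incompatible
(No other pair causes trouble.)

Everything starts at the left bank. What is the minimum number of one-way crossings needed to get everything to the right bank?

9

Counting alone: the boatman can take at most 2 across per trip to the right bank, so moving all 8 needs at least 4 loaded trips out, with a return between consecutive ones — at least 7 crossings.
The safety rule pushes this higher. Following every safe sequence of crossings, the most of the 8 that can be at the right bank as the canoe arrives there on crossing 7 is 7 — never all 8.
So no plan with fewer than 9 crossings exists, and this one achieves 9:
1. Boatman goes to the right bank with the acid flask and the base flask.  [the left bank: the catalyst vial, the chlorine cylinder, the ether can, the oxidiser, the peroxide, the solvent jar | the right bank: the acid flask, the base flask]
2. Boatman goes back to the left bank alone.  [the left bank: the catalyst vial, the chlorine cylinder, the ether can, the oxidiser, the peroxide, the solvent jar | the right bank: the acid flask, the base flask]
3. Boatman goes to the right bank with the catalyst vial and the chlorine cylinder.  [the left bank: the ether can, the oxidiser, the peroxide, the solvent jar | the right bank: the acid flask, the base flask, the catalyst vial, the chlorine cylinder]
4. Boatman goes back to the left bank with the acid flask and the base flask.  [the left bank: the acid flask, the base flask, the ether can, the oxidiser, the peroxide, the solvent jar | the right bank: the catalyst vial, the chlorine cylinder]
5. Boatman goes to the right bank with the ether can and the oxidiser.  [the left bank: the acid flask, the base flask, the peroxide, the solvent jar | the right bank: the catalyst vial, the chlorine cylinder, the ether can, the oxidiser]
6. Boatman goes back to the left bank alone.  [the left bank: the acid flask, the base flask, the peroxide, the solvent jar | the right bank: the catalyst vial, the chlorine cylinder, the ether can, the oxidiser]
7. Boatman goes to the right bank with the peroxide and the solvent jar.  [the left bank: the acid flask, the base flask | the right bank: the catalyst vial, the chlorine cylinder, the ether can, the oxidiser, the peroxide, the solvent jar]
8. Boatman goes back to the left bank alone.  [the left bank: the acid flask, the base flask | the right bank: the catalyst vial, the chlorine cylinder, the ether can, the oxidiser, the peroxide, the solvent jar]
9. Boatman goes to the right bank with the acid flask and the base flask.  [the left bank: — | the right bank: the acid flask, the base flask, the catalyst vial, the chlorine cylinder, the ether can, the oxidiser, the peroxide, the solvent jar]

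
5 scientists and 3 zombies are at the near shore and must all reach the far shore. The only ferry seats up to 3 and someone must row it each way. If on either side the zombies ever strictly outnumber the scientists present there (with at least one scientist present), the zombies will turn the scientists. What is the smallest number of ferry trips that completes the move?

Counting alone: each trip to the far shore takes at most 3 across and each return brings at least 1 back, so after t trips out (and t−1 returns) at most 3t − (t−1) of the 8 are across; that first reaches 8 at t = 4, so at least 7 crossings are needed.
The plan below uses exactly 7 crossings, so it is optimal:
1. 2 zombies → the far shore.  (the near shore: 5S 1Z; the far shore: 0S 2Z)
2. 1 zombie ← the near shore.  (the near shore: 5S 2Z; the far shore: 0S 1Z)
3. 2 scientists and 1 zombie → the far shore.  (the near shore: 3S 1Z; the far shore: 2S 2Z)
4. 1 zombie ← the near shore.  (the near shore: 3S 2Z; the far shore: 2S 1Z)
5. 1 scientist and 2 zombies → the far shore.  (the near shore: 2S 0Z; the far shore: 3S 3Z)
6. 1 zombie ← the near shore.  (the near shore: 2S 1Z; the far shore: 3S 2Z)
7. 2 scientists and 1 zombie → the far shore.  (the near shore: 0S 0Z; the far shore: 5S 3Z)

7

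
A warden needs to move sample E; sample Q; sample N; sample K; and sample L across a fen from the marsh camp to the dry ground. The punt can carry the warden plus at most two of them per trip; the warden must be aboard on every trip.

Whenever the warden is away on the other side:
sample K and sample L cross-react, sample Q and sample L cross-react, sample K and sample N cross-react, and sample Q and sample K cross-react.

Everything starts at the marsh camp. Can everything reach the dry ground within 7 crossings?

Yes — this plan uses 7 crossings (≤ 7):
1. Warden goes to the dry ground with sample K and sample Q.
2. Warden goes back to the marsh camp with sample Q.
3. Warden goes to the dry ground with sample E and sample Q.
4. Warden goes back to the marsh camp with sample Q.
5. Warden goes to the dry ground with sample N and sample Q.
6. Warden goes back to the marsh camp with sample K.
7. Warden goes to the dry ground with sample K and sample L.

Yes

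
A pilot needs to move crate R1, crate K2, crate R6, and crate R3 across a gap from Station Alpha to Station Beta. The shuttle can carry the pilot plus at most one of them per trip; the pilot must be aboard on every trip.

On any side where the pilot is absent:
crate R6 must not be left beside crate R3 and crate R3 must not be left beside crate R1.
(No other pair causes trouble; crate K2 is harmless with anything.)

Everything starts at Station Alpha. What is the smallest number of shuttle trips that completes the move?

Counting alone: the pilot can take at most 1 across per trip to Station Beta, so moving all 4 needs at least 4 loaded trips out, with a return between consecutive ones — at least 7 crossings.
The safety rule pushes this higher. Following every safe sequence of crossings, the most of the 4 that can be at Station Beta as the shuttle arrives there on crossing 7 is 3 — never all 4.
So no plan with fewer than 9 crossings exists, and this one achieves 9:
1. Pilot goes to Station Beta with crate R3.  [Station Alpha: crate K2, crate R1, crate R6 | Station Beta: crate R3]
2. Pilot goes back to Station Alpha alone.  [Station Alpha: crate K2, crate R1, crate R6 | Station Beta: crate R3]
3. Pilot goes to Station Beta with crate R1.  [Station Alpha: crate K2, crate R6 | Station Beta: crate R1, crate R3]
4. Pilot goes back to Station Alpha with crate R3.  [Station Alpha: crate K2, crate R3, crate R6 | Station Beta: crate R1]
5. Pilot goes to Station Beta with crate R6.  [Station Alpha: crate K2, crate R3 | Station Beta: crate R1, crate R6]
6. Pilot goes back to Station Alpha alone.  [Station Alpha: crate K2, crate R3 | Station Beta: crate R1, crate R6]
7. Pilot goes to Station Beta with crate K2.  [Station Alpha: crate R3 | Station Beta: crate K2, crate R1, crate R6]
8. Pilot goes back to Station Alpha alone.  [Station Alpha: crate R3 | Station Beta: crate K2, crate R1, crate R6]
9. Pilot goes to Station Beta with crate R3.  [Station Alpha: — | Station Beta: crate K2, crate R1, crate R3, crate R6]

9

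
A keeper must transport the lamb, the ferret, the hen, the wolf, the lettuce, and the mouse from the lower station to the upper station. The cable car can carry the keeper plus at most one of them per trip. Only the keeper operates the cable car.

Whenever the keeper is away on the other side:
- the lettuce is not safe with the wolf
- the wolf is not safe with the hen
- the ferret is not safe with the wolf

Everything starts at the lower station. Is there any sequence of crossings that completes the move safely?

No

Following every safe sequence of crossings from the start, the most of the 6 that can be at the upper station as the cable car arrives there on crossings 1, 3, 5, 7 is 1, 2, 3, 4 respectively; the best ever achieved is 4 of 6.
From crossing 9 on, no configuration arises that was not already reachable earlier: only 36 distinct safe configurations (who is on which side, and where the cable car is) can ever be reached, none of them has everyone across, and every continuation just revisits them. So no valid plan exists.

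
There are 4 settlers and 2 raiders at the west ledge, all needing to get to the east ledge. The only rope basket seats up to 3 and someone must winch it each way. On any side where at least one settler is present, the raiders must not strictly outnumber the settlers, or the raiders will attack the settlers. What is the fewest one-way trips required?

5

Counting alone: each trip to the east ledge takes at most 3 across and each return brings at least 1 back, so after t trips out (and t−1 returns) at most 3t − (t−1) of the 6 are across; that first reaches 6 at t = 3, so at least 5 crossings are needed.
The plan below uses exactly 5 crossings, so it is optimal:
1. 2 raiders → the east ledge.  (the west ledge: 4S 0R; the east ledge: 0S 2R)
2. 1 raider ← the west ledge.  (the west ledge: 4S 1R; the east ledge: 0S 1R)
3. 2 settlers and 1 raider → the east ledge.  (the west ledge: 2S 0R; the east ledge: 2S 2R)
4. 1 raider ← the west ledge.  (the west ledge: 2S 1R; the east ledge: 2S 1R)
5. 2 settlers and 1 raider → the east ledge.  (the west ledge: 0S 0R; the east ledge: 4S 2R)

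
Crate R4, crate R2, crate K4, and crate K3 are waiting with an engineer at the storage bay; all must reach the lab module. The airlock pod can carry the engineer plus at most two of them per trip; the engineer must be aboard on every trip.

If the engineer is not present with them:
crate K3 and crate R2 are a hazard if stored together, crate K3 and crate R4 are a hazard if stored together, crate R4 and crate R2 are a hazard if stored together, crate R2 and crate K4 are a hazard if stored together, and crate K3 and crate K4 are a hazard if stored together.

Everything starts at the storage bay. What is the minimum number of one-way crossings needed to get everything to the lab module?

Counting alone: the engineer can take at most 2 across per trip to the lab module, so moving all 4 needs at least 2 loaded trips out, with a return between consecutive ones — at least 3 crossings.
The safety rule pushes this higher. Following every safe sequence of crossings, the most of the 4 that can be at the lab module as the airlock pod arrives there on crossing 3 is 3 — never all 4.
So no plan with fewer than 5 crossings exists, and this one achieves 5:
1. Engineer goes to the lab module with crate K3 and crate R2.
2. Engineer goes back to the storage bay with crate R2.
3. Engineer goes to the lab module with crate K4 and crate R4.
4. Engineer goes back to the storage bay with crate K3.
5. Engineer goes to the lab module with crate K3 and crate R2.

5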